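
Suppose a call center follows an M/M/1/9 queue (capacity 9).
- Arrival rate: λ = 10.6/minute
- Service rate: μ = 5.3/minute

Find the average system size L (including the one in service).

ρ = λ/μ = 10.6/5.3 = 2.0000
P₀ = (1-ρ)/(1-ρ^(K+1)) = (1-2.0000)/(1-2.0000^10) = -1.0000/-1023.0000 = 0.0009775
P_K = P₀×ρ^K = 0.0009775 × 2.0000^9 = 0.0009775 × 512.0000 = 0.5005
L = ρ[1 - (K+1)ρ^K + Kρ^(K+1)] / [(1-ρ)(1-ρ^(K+1))]
L = 2.0000 × (1 - 10×512.0000 + 9×1024.0000) / ((1 - 2.0000) × (1 - 1024.0000)) = 8.0098 calls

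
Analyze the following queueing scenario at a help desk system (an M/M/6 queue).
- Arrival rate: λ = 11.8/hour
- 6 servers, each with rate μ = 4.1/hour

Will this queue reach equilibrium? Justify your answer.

Stability requires ρ = λ/(cμ) < 1
ρ = 11.8/(6 × 4.1) = 11.8/24.60 = 0.4797
Since 0.4797 < 1, the system is STABLE.
The servers are busy 47.97% of the time.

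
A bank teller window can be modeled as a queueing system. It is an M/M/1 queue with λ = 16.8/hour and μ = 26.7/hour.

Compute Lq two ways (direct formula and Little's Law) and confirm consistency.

Method 1 (direct): Lq = λ²/(μ(μ-λ)) = 282.24/(26.7 × 9.90) = 1.0678

Method 2 (Little's Law):
W = 1/(μ-λ) = 1/9.90 = 0.10101
Wq = W - 1/μ = 0.10101 - 0.037453 = 0.06356
Lq = λWq = 16.8 × 0.06356 = 1.0678 ✔ (matches Method 1)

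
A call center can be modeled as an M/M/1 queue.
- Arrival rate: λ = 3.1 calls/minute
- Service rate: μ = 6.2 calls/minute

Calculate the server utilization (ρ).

Server utilization: ρ = λ/μ
ρ = 3.1/6.2 = 0.5000
The server is busy 50.00% of the time.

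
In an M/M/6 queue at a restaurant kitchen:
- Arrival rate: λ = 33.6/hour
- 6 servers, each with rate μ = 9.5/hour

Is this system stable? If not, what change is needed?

Stability requires ρ = λ/(cμ) < 1
ρ = 33.6/(6 × 9.5) = 33.6/57.00 = 0.5895
Since 0.5895 < 1, the system is STABLE.
The servers are busy 58.95% of the time.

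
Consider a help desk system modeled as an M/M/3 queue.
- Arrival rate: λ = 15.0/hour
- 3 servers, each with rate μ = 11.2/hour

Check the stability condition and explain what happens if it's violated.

Stability requires ρ = λ/(cμ) < 1
ρ = 15.0/(3 × 11.2) = 15.0/33.60 = 0.4464
Since 0.4464 < 1, the system is STABLE.
The servers are busy 44.64% of the time.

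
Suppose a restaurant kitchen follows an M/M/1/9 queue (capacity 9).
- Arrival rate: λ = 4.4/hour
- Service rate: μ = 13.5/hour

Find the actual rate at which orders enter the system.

ρ = λ/μ = 4.4/13.5 = 0.32593
P₀ = (1-ρ)/(1-ρ^(K+1)) = (1-0.32593)/(1-0.32593^10) = 0.6741/1.0000 = 0.6741
P_K = P₀×ρ^K = 0.6741 × 0.32593^9 = 0.6741 × 0.00004151 = 0.00002798
λ_eff = λ(1-P_K) = 4.4 × (1 - 0.00002798) = 4.4 × 0.99997 = 4.3999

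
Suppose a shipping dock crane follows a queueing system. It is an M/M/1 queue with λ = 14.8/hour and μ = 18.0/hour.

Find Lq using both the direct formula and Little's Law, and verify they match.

Method 1 (direct): Lq = λ²/(μ(μ-λ)) = 219.04/(18.0 × 3.20) = 3.8028

Method 2 (Little's Law):
W = 1/(μ-λ) = 1/3.20 = 0.31250
Wq = W - 1/μ = 0.31250 - 0.055556 = 0.256944
Lq = λWq = 14.8 × 0.256944 = 3.8028 ✔ (matches Method 1)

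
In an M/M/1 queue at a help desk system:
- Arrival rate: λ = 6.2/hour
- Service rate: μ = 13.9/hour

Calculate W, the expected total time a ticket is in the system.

First, compute utilization: ρ = λ/μ = 6.2/13.9 = 0.4460
For M/M/1: W = 1/(μ-λ)
W = 1/(13.9-6.2) = 1/7.70
W = 0.1299 hours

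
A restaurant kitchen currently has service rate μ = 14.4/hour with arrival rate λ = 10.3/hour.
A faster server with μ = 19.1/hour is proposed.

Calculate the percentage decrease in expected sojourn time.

System 1: ρ₁ = 10.3/14.4 = 0.7153, W₁ = 1/(14.4-10.3) = 0.24390
System 2: ρ₂ = 10.3/19.1 = 0.5393, W₂ = 1/(19.1-10.3) = 0.11364
Improvement: (W₁-W₂)/W₁ = (0.24390-0.11364)/0.24390 = 53.41%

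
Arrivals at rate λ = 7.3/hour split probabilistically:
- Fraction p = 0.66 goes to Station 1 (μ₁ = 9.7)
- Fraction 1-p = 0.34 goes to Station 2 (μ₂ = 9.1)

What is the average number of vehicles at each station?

Effective rates: λ₁ = 7.3×0.66 = 4.818, λ₂ = 7.3×0.34 = 2.482
Station 1: ρ₁ = 4.818/9.7 = 0.4967, L₁ = ρ₁/(1-ρ₁) = 0.4967/(1-0.4967) = 0.9869
Station 2: ρ₂ = 2.482/9.1 = 0.27275, L₂ = ρ₂/(1-ρ₂) = 0.27275/(1-0.27275) = 0.3750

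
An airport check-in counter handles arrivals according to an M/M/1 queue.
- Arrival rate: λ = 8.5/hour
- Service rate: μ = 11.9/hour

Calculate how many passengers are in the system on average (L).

ρ = λ/μ = 8.5/11.9 = 0.7143
For M/M/1: L = λ/(μ-λ)
L = 8.5/(11.9-8.5) = 8.5/3.40
L = 2.5000 passengers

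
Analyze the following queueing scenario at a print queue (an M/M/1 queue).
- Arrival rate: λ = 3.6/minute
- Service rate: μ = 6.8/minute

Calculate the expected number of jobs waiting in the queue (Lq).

ρ = λ/μ = 3.6/6.8 = 0.5294
For M/M/1: Lq = λ²/(μ(μ-λ))
Lq = 12.96/(6.8 × 3.20)
Lq = 0.5956 jobs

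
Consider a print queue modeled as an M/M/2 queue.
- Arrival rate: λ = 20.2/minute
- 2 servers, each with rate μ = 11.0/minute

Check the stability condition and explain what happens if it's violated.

Stability requires ρ = λ/(cμ) < 1
ρ = 20.2/(2 × 11.0) = 20.2/22.00 = 0.9182
Since 0.9182 < 1, the system is STABLE.
The servers are busy 91.82% of the time.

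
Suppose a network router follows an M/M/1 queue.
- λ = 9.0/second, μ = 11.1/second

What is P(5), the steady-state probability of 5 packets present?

ρ = λ/μ = 9.0/11.1 = 0.8108
P(n) = (1-ρ)ρⁿ
P(5) = (1-0.8108) × 0.8108^5
P(5) = 0.1892 × 0.3504
P(5) = 0.06630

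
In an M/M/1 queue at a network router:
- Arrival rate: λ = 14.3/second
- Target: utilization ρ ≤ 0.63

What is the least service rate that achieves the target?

ρ = λ/μ, so μ = λ/ρ
μ ≥ 14.3/0.63 = 22.6984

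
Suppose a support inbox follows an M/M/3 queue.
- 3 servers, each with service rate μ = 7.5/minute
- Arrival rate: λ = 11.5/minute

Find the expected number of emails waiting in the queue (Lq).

Traffic intensity: ρ = λ/(cμ) = 11.5/(3×7.5) = 0.5111
Since ρ = 0.5111 < 1, system is stable.
Offered load a = λ/μ = cρ = 11.5/7.5 = 1.5333
P₀ = [ Σₙ₌₀^2 aⁿ/n! + a^3/(3!(1-ρ)) ]⁻¹
Σ = a^0/0! + a^1/1! + a^2/2! = 1.0000 + 1.5333 + 1.1756 = 3.7089
a^3/(3!(1-ρ)) = 3.6050/(6 × 0.48889) = 1.2290
P₀ = 1/(3.7089 + 1.2290) = 0.2025
Lq = P₀·a^3·ρ / (3!(1-ρ)²) = 0.2025 × 3.6050 × 0.5111 / (6 × 0.2390) = 0.2602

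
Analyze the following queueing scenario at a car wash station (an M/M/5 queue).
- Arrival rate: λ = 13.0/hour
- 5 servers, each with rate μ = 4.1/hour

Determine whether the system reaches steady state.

Stability requires ρ = λ/(cμ) < 1
ρ = 13.0/(5 × 4.1) = 13.0/20.50 = 0.6341
Since 0.6341 < 1, the system is STABLE.
The servers are busy 63.41% of the time.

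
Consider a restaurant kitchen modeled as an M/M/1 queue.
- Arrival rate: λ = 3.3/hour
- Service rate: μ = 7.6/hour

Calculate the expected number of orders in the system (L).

ρ = λ/μ = 3.3/7.6 = 0.4342
For M/M/1: L = λ/(μ-λ)
L = 3.3/(7.6-3.3) = 3.3/4.30
L = 0.7674 orders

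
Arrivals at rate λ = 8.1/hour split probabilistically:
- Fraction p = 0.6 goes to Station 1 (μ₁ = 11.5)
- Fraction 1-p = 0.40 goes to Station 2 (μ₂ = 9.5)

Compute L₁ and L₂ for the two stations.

Effective rates: λ₁ = 8.1×0.6 = 4.86, λ₂ = 8.1×0.40 = 3.24
Station 1: ρ₁ = 4.86/11.5 = 0.4226, L₁ = ρ₁/(1-ρ₁) = 0.4226/(1-0.4226) = 0.7319
Station 2: ρ₂ = 3.24/9.5 = 0.34105, L₂ = ρ₂/(1-ρ₂) = 0.34105/(1-0.34105) = 0.5176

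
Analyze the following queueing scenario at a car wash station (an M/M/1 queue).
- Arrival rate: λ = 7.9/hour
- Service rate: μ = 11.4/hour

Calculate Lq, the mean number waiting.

ρ = λ/μ = 7.9/11.4 = 0.6930
For M/M/1: Lq = λ²/(μ(μ-λ))
Lq = 62.41/(11.4 × 3.50)
Lq = 1.5642 cars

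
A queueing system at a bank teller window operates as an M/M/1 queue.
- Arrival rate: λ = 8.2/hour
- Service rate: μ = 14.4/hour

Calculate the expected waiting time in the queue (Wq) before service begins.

First, compute utilization: ρ = λ/μ = 8.2/14.4 = 0.5694
For M/M/1: Wq = λ/(μ(μ-λ))
Wq = 8.2/(14.4 × (14.4-8.2))
Wq = 8.2/(14.4 × 6.20)
Wq = 0.09185 hours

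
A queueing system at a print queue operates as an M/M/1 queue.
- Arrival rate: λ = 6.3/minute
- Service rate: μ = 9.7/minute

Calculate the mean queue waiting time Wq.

First, compute utilization: ρ = λ/μ = 6.3/9.7 = 0.6495
For M/M/1: Wq = λ/(μ(μ-λ))
Wq = 6.3/(9.7 × (9.7-6.3))
Wq = 6.3/(9.7 × 3.40)
Wq = 0.1910 minutes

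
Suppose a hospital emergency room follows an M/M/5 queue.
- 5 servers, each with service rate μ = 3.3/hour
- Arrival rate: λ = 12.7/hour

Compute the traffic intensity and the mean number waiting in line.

Traffic intensity: ρ = λ/(cμ) = 12.7/(5×3.3) = 0.7697
Since ρ = 0.7697 < 1, system is stable.
Offered load a = λ/μ = cρ = 12.7/3.3 = 3.8485
P₀ = [ Σₙ₌₀^4 aⁿ/n! + a^5/(5!(1-ρ)) ]⁻¹
Σ = a^0/0! + a^1/1! + a^2/2! + a^3/3! + a^4/4! = 1.0000 + 3.8485 + 7.4054 + 9.4999 + 9.1400 = 30.8938
a^5/(5!(1-ρ)) = 844.2069/(120 × 0.230303) = 30.5470
P₀ = 1/(30.8938 + 30.5470) = 0.01628
Lq = P₀·a^5·ρ / (5!(1-ρ)²) = 0.0162758 × 844.2069 × 0.769697 / (120 × 0.0530395) = 1.6616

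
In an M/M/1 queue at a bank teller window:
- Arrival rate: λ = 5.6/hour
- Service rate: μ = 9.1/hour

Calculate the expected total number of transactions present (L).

ρ = λ/μ = 5.6/9.1 = 0.6154
For M/M/1: L = λ/(μ-λ)
L = 5.6/(9.1-5.6) = 5.6/3.50
L = 1.6000 transactions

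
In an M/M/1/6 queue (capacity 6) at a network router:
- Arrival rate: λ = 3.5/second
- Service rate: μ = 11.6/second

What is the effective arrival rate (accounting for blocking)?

ρ = λ/μ = 3.5/11.6 = 0.301724
P₀ = (1-ρ)/(1-ρ^(K+1)) = (1-0.301724)/(1-0.301724^7) = 0.6983/0.9998 = 0.6984
P_K = P₀×ρ^K = 0.69843 × 0.301724^6 = 0.69843 × 0.00075450 = 0.0005270
λ_eff = λ(1-P_K) = 3.5 × (1 - 0.0005270) = 3.5 × 0.999473 = 3.4982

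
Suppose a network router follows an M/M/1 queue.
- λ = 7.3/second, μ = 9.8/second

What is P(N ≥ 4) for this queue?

ρ = λ/μ = 7.3/9.8 = 0.7449
P(N ≥ n) = ρⁿ
P(N ≥ 4) = 0.7449^4
P(N ≥ 4) = 0.3079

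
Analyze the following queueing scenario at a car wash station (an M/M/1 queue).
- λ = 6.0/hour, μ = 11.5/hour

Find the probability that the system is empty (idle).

ρ = λ/μ = 6.0/11.5 = 0.5217
P(0) = 1 - ρ = 1 - 0.5217 = 0.4783
The server is idle 47.83% of the time.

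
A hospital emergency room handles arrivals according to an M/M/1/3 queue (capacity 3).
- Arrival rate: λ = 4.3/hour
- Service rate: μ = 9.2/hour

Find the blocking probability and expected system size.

ρ = λ/μ = 4.3/9.2 = 0.4674
P₀ = (1-ρ)/(1-ρ^(K+1)) = (1-0.4674)/(1-0.4674^4) = 0.5326/0.9523 = 0.5593
P_K = P₀×ρ^K = 0.55929 × 0.4674^3 = 0.55929 × 0.10211 = 0.05711
Blocking probability P_3 = 0.05711 (5.71%)
L = ρ[1 - (K+1)ρ^K + Kρ^(K+1)] / [(1-ρ)(1-ρ^(K+1))]
L = 0.4674 × (1 - 4×0.10211 + 3×0.047726) / ((1 - 0.4674) × (1 - 0.047726)) = 0.6771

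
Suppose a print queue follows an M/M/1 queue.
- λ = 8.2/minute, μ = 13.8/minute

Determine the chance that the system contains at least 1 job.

ρ = λ/μ = 8.2/13.8 = 0.5942
P(N ≥ n) = ρⁿ
P(N ≥ 1) = 0.5942^1
P(N ≥ 1) = 0.5942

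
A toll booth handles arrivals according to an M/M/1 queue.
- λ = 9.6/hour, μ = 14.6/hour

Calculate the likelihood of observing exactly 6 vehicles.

ρ = λ/μ = 9.6/14.6 = 0.65753
P(n) = (1-ρ)ρⁿ
P(6) = (1-0.65753) × 0.65753^6
P(6) = 0.3425 × 0.08082
P(6) = 0.02768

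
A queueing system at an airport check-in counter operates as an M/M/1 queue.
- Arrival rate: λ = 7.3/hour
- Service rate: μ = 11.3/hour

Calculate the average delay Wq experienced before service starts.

First, compute utilization: ρ = λ/μ = 7.3/11.3 = 0.6460
For M/M/1: Wq = λ/(μ(μ-λ))
Wq = 7.3/(11.3 × (11.3-7.3))
Wq = 7.3/(11.3 × 4.00)
Wq = 0.1615 hours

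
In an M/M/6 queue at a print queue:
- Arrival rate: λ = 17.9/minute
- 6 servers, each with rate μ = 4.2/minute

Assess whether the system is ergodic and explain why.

Stability requires ρ = λ/(cμ) < 1
ρ = 17.9/(6 × 4.2) = 17.9/25.20 = 0.7103
Since 0.7103 < 1, the system is STABLE.
The servers are busy 71.03% of the time.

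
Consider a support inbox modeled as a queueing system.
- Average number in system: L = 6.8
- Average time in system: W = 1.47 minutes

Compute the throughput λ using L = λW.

Little's Law: L = λW, so λ = L/W
λ = 6.8/1.47 = 4.6259 emails/minute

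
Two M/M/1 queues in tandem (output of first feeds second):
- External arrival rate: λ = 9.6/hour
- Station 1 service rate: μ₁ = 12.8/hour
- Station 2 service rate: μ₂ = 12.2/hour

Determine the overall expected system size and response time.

By Jackson's theorem, each station behaves as independent M/M/1.
Station 1: ρ₁ = 9.6/12.8 = 0.7500, L₁ = ρ₁/(1-ρ₁) = λ/(μ₁-λ) = 9.6/3.20 = 3.0000
Station 2: ρ₂ = 9.6/12.2 = 0.7869, L₂ = ρ₂/(1-ρ₂) = λ/(μ₂-λ) = 9.6/2.60 = 3.6923
Total: L = L₁ + L₂ = 3.0000 + 3.6923 = 6.6923
W = L/λ = 6.6923/9.6 = 0.6971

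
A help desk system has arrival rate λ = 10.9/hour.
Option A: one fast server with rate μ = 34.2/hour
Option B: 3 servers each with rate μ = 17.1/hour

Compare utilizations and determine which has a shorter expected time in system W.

Option A: single server μ = 34.2 (M/M/1)
  ρ_A = 10.9/34.2 = 0.3187
  W_A = 1/(μ-λ) = 1/(34.2-10.9) = 1/23.30 = 0.04292

Option B: 3 servers μ = 17.1 (M/M/3)
  ρ_B = λ/(cμ) = 10.9/(3×17.1) = 0.2125
  Offered load a = λ/μ = cρ = 10.9/17.1 = 0.6374
  P₀ = [ Σₙ₌₀^2 aⁿ/n! + a^3/(3!(1-ρ)) ]⁻¹
  Σ = a^0/0! + a^1/1! + a^2/2! = 1.0000 + 0.6374 + 0.2032 = 1.8406
  a^3/(3!(1-ρ)) = 0.2590/(6 × 0.7875) = 0.05481
  P₀ = 1/(1.8406 + 0.05481) = 0.5276
  Lq = P₀·a^3·ρ / (3!(1-ρ)²) = 0.52759 × 0.25899 × 0.21248 / (6 × 0.62019) = 0.007802
  Wq_B = Lq/λ = 0.007802/10.9 = 0.0007158
  W_B = Wq_B + 1/μ = 0.0007158 + 0.05848 = 0.05920

Since W_A = 0.04292 < W_B = 0.05920, Option A (single fast server) has the shorter time in system.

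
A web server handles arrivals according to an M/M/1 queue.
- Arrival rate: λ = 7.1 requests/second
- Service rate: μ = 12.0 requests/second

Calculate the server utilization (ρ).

Server utilization: ρ = λ/μ
ρ = 7.1/12.0 = 0.5917
The server is busy 59.17% of the time.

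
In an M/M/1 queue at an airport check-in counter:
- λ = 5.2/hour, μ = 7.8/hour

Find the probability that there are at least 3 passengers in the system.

ρ = λ/μ = 5.2/7.8 = 0.6667
P(N ≥ n) = ρⁿ
P(N ≥ 3) = 0.6667^3
P(N ≥ 3) = 0.2963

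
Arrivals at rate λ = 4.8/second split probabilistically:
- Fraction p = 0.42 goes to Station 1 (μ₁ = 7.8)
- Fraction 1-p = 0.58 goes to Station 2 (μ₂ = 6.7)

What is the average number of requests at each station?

Effective rates: λ₁ = 4.8×0.42 = 2.016, λ₂ = 4.8×0.58 = 2.784
Station 1: ρ₁ = 2.016/7.8 = 0.25846, L₁ = ρ₁/(1-ρ₁) = 0.25846/(1-0.25846) = 0.3485
Station 2: ρ₂ = 2.784/6.7 = 0.4155, L₂ = ρ₂/(1-ρ₂) = 0.4155/(1-0.4155) = 0.7109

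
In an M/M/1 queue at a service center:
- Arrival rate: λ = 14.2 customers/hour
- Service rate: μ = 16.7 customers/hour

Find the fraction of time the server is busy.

Server utilization: ρ = λ/μ
ρ = 14.2/16.7 = 0.8503
The server is busy 85.03% of the time.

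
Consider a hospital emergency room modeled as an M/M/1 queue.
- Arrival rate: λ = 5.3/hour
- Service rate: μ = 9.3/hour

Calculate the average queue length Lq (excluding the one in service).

ρ = λ/μ = 5.3/9.3 = 0.5699
For M/M/1: Lq = λ²/(μ(μ-λ))
Lq = 28.09/(9.3 × 4.00)
Lq = 0.7551 patients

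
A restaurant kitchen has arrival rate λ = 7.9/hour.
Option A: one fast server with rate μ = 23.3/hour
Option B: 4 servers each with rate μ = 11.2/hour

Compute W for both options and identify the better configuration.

Option A: single server μ = 23.3 (M/M/1)
  ρ_A = 7.9/23.3 = 0.3391
  W_A = 1/(μ-λ) = 1/(23.3-7.9) = 1/15.40 = 0.06494

Option B: 4 servers μ = 11.2 (M/M/4)
  ρ_B = λ/(cμ) = 7.9/(4×11.2) = 0.1763
  Offered load a = λ/μ = cρ = 7.9/11.2 = 0.7054
  P₀ = [ Σₙ₌₀^3 aⁿ/n! + a^4/(4!(1-ρ)) ]⁻¹
  Σ = a^0/0! + a^1/1! + a^2/2! + a^3/3! = 1.0000 + 0.70536 + 0.24876 + 0.058489 = 2.0126
  a^4/(4!(1-ρ)) = 0.2475/(24 × 0.8237) = 0.01252
  P₀ = 1/(2.0126 + 0.01252) = 0.4938
  Lq = P₀·a^4·ρ / (4!(1-ρ)²) = 0.49379 × 0.24753 × 0.17634 / (24 × 0.67842) = 0.001324
  Wq_B = Lq/λ = 0.0013238/7.9 = 0.00016757
  W_B = Wq_B + 1/μ = 0.00016757 + 0.089286 = 0.08945

Since W_A = 0.06494 < W_B = 0.08945, Option A (single fast server) has the shorter time in system.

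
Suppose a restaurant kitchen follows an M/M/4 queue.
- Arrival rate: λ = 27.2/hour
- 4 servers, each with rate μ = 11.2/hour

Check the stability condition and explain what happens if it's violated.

Stability requires ρ = λ/(cμ) < 1
ρ = 27.2/(4 × 11.2) = 27.2/44.80 = 0.6071
Since 0.6071 < 1, the system is STABLE.
The servers are busy 60.71% of the time.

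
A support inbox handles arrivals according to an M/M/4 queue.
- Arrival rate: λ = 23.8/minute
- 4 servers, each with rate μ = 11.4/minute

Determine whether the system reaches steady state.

Stability requires ρ = λ/(cμ) < 1
ρ = 23.8/(4 × 11.4) = 23.8/45.60 = 0.5219
Since 0.5219 < 1, the system is STABLE.
The servers are busy 52.19% of the time.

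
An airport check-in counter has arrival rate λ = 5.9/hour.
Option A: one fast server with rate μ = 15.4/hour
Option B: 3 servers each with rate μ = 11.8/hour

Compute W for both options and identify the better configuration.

Option A: single server μ = 15.4 (M/M/1)
  ρ_A = 5.9/15.4 = 0.3831
  W_A = 1/(μ-λ) = 1/(15.4-5.9) = 1/9.50 = 0.1053

Option B: 3 servers μ = 11.8 (M/M/3)
  ρ_B = λ/(cμ) = 5.9/(3×11.8) = 0.1667
  Offered load a = λ/μ = cρ = 5.9/11.8 = 0.5000
  P₀ = [ Σₙ₌₀^2 aⁿ/n! + a^3/(3!(1-ρ)) ]⁻¹
  Σ = a^0/0! + a^1/1! + a^2/2! = 1.0000 + 0.5000 + 0.1250 = 1.6250
  a^3/(3!(1-ρ)) = 0.1250/(6 × 0.8333) = 0.02500
  P₀ = 1/(1.6250 + 0.02500) = 0.6061
  Lq = P₀·a^3·ρ / (3!(1-ρ)²) = 0.60606 × 0.12500 × 0.16667 / (6 × 0.69444) = 0.003030
  Wq_B = Lq/λ = 0.003030/5.9 = 0.0005136
  W_B = Wq_B + 1/μ = 0.0005136 + 0.08475 = 0.08526

Since W_B = 0.08526 < W_A = 0.1053, Option B (multiple servers) has the shorter time in system.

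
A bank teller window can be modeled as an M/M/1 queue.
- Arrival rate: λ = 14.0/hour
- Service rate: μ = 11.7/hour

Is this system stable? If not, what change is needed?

Stability requires ρ = λ/(cμ) < 1
ρ = 14.0/(1 × 11.7) = 14.0/11.70 = 1.1966
Since 1.1966 ≥ 1, the system is UNSTABLE.
Queue grows without bound. Need μ > λ = 14.0.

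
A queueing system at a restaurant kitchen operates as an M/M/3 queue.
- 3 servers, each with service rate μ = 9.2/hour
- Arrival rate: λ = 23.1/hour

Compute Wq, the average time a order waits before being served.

Traffic intensity: ρ = λ/(cμ) = 23.1/(3×9.2) = 0.8370
Since ρ = 0.8370 < 1, system is stable.
Offered load a = λ/μ = cρ = 23.1/9.2 = 2.5109
P₀ = [ Σₙ₌₀^2 aⁿ/n! + a^3/(3!(1-ρ)) ]⁻¹
Σ = a^0/0! + a^1/1! + a^2/2! = 1.0000 + 2.5109 + 3.1522 = 6.6631
a^3/(3!(1-ρ)) = 15.8297/(6 × 0.163043) = 16.1815
P₀ = 1/(6.6631 + 16.1815) = 0.04377
Lq = P₀·a^3·ρ / (3!(1-ρ)²) = 0.043774 × 15.8297 × 0.83696 / (6 × 0.026583) = 3.6361
Wq = Lq/λ = 3.6361/23.1 = 0.1574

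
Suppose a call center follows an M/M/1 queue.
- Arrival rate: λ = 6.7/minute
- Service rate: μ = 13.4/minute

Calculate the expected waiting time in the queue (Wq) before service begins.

First, compute utilization: ρ = λ/μ = 6.7/13.4 = 0.5000
For M/M/1: Wq = λ/(μ(μ-λ))
Wq = 6.7/(13.4 × (13.4-6.7))
Wq = 6.7/(13.4 × 6.70)
Wq = 0.07463 minutes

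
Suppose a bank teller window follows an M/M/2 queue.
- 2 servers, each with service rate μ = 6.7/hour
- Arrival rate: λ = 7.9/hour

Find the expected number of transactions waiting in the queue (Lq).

Traffic intensity: ρ = λ/(cμ) = 7.9/(2×6.7) = 0.5896
Since ρ = 0.5896 < 1, system is stable.
Offered load a = λ/μ = cρ = 7.9/6.7 = 1.1791
P₀ = [ Σₙ₌₀^1 aⁿ/n! + a^2/(2!(1-ρ)) ]⁻¹
Σ = a^0/0! + a^1/1! = 1.0000 + 1.1791 = 2.1791
a^2/(2!(1-ρ)) = 1.3903/(2 × 0.41045) = 1.6936
P₀ = 1/(2.1791 + 1.6936) = 0.2582
Lq = P₀·a^2·ρ / (2!(1-ρ)²) = 0.25822 × 1.3903 × 0.58955 / (2 × 0.16847) = 0.6282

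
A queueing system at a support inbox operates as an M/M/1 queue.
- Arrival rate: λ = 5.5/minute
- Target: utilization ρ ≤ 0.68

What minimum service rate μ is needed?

ρ = λ/μ, so μ = λ/ρ
μ ≥ 5.5/0.68 = 8.0882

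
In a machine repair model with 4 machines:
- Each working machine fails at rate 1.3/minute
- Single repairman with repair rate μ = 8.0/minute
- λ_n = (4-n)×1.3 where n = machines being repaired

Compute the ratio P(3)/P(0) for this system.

P(3)/P(0) = ∏_{i=0}^{3-1} λ_i/μ_{i+1}
= (4-0)×1.3/8.0 × (4-1)×1.3/8.0 × (4-2)×1.3/8.0
= 0.1030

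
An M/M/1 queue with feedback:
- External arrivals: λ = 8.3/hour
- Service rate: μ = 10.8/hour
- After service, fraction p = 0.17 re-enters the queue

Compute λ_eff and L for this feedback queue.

Effective arrival rate: λ_eff = λ/(1-p) = 8.3/(1-0.17) = 8.3/0.83 = 10.0000
ρ = λ_eff/μ = 10.0000/10.8 = 0.925926
L = ρ/(1-ρ) = 0.925926/(1-0.925926) = 12.5000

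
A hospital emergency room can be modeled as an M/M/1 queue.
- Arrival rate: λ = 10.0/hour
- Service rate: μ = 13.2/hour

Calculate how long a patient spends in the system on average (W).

First, compute utilization: ρ = λ/μ = 10.0/13.2 = 0.7576
For M/M/1: W = 1/(μ-λ)
W = 1/(13.2-10.0) = 1/3.20
W = 0.3125 hours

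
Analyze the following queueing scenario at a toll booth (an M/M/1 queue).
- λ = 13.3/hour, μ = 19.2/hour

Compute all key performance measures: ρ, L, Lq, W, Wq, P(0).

Step 1: ρ = λ/μ = 13.3/19.2 = 0.6927
Step 2: L = λ/(μ-λ) = 13.3/5.90 = 2.2542
Step 3: Lq = λ²/(μ(μ-λ)) = 176.89/(19.2×5.90) = 1.5615
Step 4: W = 1/(μ-λ) = 1/5.90 = 0.16949
Step 5: Wq = λ/(μ(μ-λ)) = 13.3/(19.2×5.90) = 0.1174
Step 6: P(0) = 1-ρ = 0.3073
Verify: L = λW = 13.3×0.16949 = 2.2542 ✔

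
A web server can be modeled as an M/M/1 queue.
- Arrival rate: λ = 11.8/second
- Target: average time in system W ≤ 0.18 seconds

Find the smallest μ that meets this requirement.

For M/M/1: W = 1/(μ-λ)
Need W ≤ 0.18, so 1/(μ-λ) ≤ 0.18
μ - λ ≥ 1/0.18 = 5.5556
μ ≥ 11.8 + 5.5556 = 17.3556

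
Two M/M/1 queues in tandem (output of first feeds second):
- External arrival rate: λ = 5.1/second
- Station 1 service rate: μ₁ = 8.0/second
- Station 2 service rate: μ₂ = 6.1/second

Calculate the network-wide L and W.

By Jackson's theorem, each station behaves as independent M/M/1.
Station 1: ρ₁ = 5.1/8.0 = 0.6375, L₁ = ρ₁/(1-ρ₁) = λ/(μ₁-λ) = 5.1/2.90 = 1.7586
Station 2: ρ₂ = 5.1/6.1 = 0.8361, L₂ = ρ₂/(1-ρ₂) = λ/(μ₂-λ) = 5.1/1.00 = 5.1000
Total: L = L₁ + L₂ = 1.7586 + 5.1000 = 6.8586
W = L/λ = 6.8586/5.1 = 1.3448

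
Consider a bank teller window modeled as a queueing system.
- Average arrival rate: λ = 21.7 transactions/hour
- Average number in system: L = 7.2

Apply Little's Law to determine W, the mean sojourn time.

Little's Law: L = λW, so W = L/λ
W = 7.2/21.7 = 0.3318 hours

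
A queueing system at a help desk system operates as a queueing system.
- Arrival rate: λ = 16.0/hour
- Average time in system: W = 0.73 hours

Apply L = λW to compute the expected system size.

Little's Law: L = λW
L = 16.0 × 0.73 = 11.6800 tickets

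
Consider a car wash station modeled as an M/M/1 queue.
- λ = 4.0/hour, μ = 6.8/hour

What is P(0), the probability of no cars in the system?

ρ = λ/μ = 4.0/6.8 = 0.5882
P(0) = 1 - ρ = 1 - 0.5882 = 0.4118
The server is idle 41.18% of the time.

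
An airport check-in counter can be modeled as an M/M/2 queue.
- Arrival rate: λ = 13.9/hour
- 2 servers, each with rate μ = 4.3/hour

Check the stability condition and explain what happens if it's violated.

Stability requires ρ = λ/(cμ) < 1
ρ = 13.9/(2 × 4.3) = 13.9/8.60 = 1.6163
Since 1.6163 ≥ 1, the system is UNSTABLE.
Need c > λ/μ = 13.9/4.3 = 3.23.
Minimum servers needed: c = 4.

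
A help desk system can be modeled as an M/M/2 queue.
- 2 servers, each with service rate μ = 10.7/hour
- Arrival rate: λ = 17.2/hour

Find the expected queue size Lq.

Traffic intensity: ρ = λ/(cμ) = 17.2/(2×10.7) = 0.8037
Since ρ = 0.8037 < 1, system is stable.
Offered load a = λ/μ = cρ = 17.2/10.7 = 1.6075
P₀ = [ Σₙ₌₀^1 aⁿ/n! + a^2/(2!(1-ρ)) ]⁻¹
Σ = a^0/0! + a^1/1! = 1.0000 + 1.6075 = 2.6075
a^2/(2!(1-ρ)) = 2.58398/(2 × 0.196262) = 6.5830
P₀ = 1/(2.6075 + 6.5830) = 0.1088
Lq = P₀·a^2·ρ / (2!(1-ρ)²) = 0.10881 × 2.5840 × 0.80374 / (2 × 0.038519) = 2.9334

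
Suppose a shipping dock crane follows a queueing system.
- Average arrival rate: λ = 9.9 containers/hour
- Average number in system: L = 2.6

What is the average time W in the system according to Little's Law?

Little's Law: L = λW, so W = L/λ
W = 2.6/9.9 = 0.2626 hours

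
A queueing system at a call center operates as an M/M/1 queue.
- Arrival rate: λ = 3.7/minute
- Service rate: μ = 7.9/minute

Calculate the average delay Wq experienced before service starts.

First, compute utilization: ρ = λ/μ = 3.7/7.9 = 0.4684
For M/M/1: Wq = λ/(μ(μ-λ))
Wq = 3.7/(7.9 × (7.9-3.7))
Wq = 3.7/(7.9 × 4.20)
Wq = 0.1115 minutes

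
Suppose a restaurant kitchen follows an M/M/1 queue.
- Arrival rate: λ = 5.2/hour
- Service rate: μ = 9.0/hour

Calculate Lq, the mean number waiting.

ρ = λ/μ = 5.2/9.0 = 0.5778
For M/M/1: Lq = λ²/(μ(μ-λ))
Lq = 27.04/(9.0 × 3.80)
Lq = 0.7906 orders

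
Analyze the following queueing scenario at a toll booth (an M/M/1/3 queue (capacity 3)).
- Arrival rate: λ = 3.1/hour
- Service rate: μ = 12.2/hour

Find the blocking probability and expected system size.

ρ = λ/μ = 3.1/12.2 = 0.2541
P₀ = (1-ρ)/(1-ρ^(K+1)) = (1-0.2541)/(1-0.2541^4) = 0.7459/0.9958 = 0.7490
P_K = P₀×ρ^K = 0.7490 × 0.2541^3 = 0.7490 × 0.01641 = 0.01229
Blocking probability P_3 = 0.01229 (1.23%)
L = ρ[1 - (K+1)ρ^K + Kρ^(K+1)] / [(1-ρ)(1-ρ^(K+1))]
L = 0.2541 × (1 - 4×0.01641 + 3×0.004169) / ((1 - 0.2541) × (1 - 0.004169)) = 0.3239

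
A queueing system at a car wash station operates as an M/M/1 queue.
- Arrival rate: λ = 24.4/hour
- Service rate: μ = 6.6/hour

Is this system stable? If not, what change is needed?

Stability requires ρ = λ/(cμ) < 1
ρ = 24.4/(1 × 6.6) = 24.4/6.60 = 3.6970
Since 3.6970 ≥ 1, the system is UNSTABLE.
Queue grows without bound. Need μ > λ = 24.4.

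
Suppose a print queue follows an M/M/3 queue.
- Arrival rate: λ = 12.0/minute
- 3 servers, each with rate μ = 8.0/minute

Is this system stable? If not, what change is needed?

Stability requires ρ = λ/(cμ) < 1
ρ = 12.0/(3 × 8.0) = 12.0/24.00 = 0.5000
Since 0.5000 < 1, the system is STABLE.
The servers are busy 50.00% of the time.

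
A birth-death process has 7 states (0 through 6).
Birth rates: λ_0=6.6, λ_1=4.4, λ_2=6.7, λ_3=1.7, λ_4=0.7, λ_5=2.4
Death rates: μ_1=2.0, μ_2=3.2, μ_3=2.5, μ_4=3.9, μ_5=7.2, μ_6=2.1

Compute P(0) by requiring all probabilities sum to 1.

Ratios P(n)/P(0) = (λ₀···λₙ₋₁)/(μ₁···μₙ):
P(1)/P(0) = (6.6)/(2.0) = 3.3000
P(2)/P(0) = (6.6×4.4)/(2.0×3.2) = 4.5375
P(3)/P(0) = (6.6×4.4×6.7)/(2.0×3.2×2.5) = 12.1605
P(4)/P(0) = (6.6×4.4×6.7×1.7)/(2.0×3.2×2.5×3.9) = 5.3007
P(5)/P(0) = (6.6×4.4×6.7×1.7×0.7)/(2.0×3.2×2.5×3.9×7.2) = 0.5153
P(6)/P(0) = (6.6×4.4×6.7×1.7×0.7×2.4)/(2.0×3.2×2.5×3.9×7.2×2.1) = 0.5890

Normalization: ∑ P(n) = 1
P(0) × (1.0000 + 3.3000 + 4.5375 + 12.1605 + 5.3007 + 0.5153 + 0.5890) = 1
P(0) × 27.4030 = 1
P(0) = 1/27.4030 = 0.03649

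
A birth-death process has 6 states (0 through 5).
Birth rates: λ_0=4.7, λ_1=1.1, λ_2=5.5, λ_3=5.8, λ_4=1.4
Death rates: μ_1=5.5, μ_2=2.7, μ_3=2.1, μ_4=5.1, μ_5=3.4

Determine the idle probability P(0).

Ratios P(n)/P(0) = (λ₀···λₙ₋₁)/(μ₁···μₙ):
P(1)/P(0) = (4.7)/(5.5) = 0.85455
P(2)/P(0) = (4.7×1.1)/(5.5×2.7) = 0.34815
P(3)/P(0) = (4.7×1.1×5.5)/(5.5×2.7×2.1) = 0.91182
P(4)/P(0) = (4.7×1.1×5.5×5.8)/(5.5×2.7×2.1×5.1) = 1.0370
P(5)/P(0) = (4.7×1.1×5.5×5.8×1.4)/(5.5×2.7×2.1×5.1×3.4) = 0.42699

Normalization: ∑ P(n) = 1
P(0) × (1.0000 + 0.85455 + 0.34815 + 0.91182 + 1.0370 + 0.42699) = 1
P(0) × 4.5785 = 1
P(0) = 1/4.5785 = 0.2184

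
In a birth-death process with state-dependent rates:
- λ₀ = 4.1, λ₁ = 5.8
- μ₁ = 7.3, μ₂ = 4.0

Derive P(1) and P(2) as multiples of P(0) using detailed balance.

Balance equations:
State 0: λ₀P₀ = μ₁P₁ → P₁ = (λ₀/μ₁)P₀ = (4.1/7.3)P₀ = 0.5616P₀
State 1: P₂ = (λ₀λ₁)/(μ₁μ₂)P₀ = (4.1×5.8)/(7.3×4.0)P₀ = 0.8144P₀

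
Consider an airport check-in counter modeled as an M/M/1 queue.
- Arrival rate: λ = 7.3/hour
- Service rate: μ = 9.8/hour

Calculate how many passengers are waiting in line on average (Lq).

ρ = λ/μ = 7.3/9.8 = 0.7449
For M/M/1: Lq = λ²/(μ(μ-λ))
Lq = 53.29/(9.8 × 2.50)
Lq = 2.1751 passengers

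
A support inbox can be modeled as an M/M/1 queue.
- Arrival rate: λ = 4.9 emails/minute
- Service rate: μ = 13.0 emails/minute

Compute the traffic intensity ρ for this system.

Server utilization: ρ = λ/μ
ρ = 4.9/13.0 = 0.3769
The server is busy 37.69% of the time.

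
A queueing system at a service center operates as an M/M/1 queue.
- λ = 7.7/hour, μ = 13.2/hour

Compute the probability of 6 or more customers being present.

ρ = λ/μ = 7.7/13.2 = 0.58333
P(N ≥ n) = ρⁿ
P(N ≥ 6) = 0.58333^6
P(N ≥ 6) = 0.03940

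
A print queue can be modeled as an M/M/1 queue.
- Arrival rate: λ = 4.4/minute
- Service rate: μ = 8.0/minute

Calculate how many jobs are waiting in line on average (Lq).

ρ = λ/μ = 4.4/8.0 = 0.5500
For M/M/1: Lq = λ²/(μ(μ-λ))
Lq = 19.36/(8.0 × 3.60)
Lq = 0.6722 jobs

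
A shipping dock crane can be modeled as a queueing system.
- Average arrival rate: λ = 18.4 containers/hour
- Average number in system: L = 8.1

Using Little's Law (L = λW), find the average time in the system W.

Little's Law: L = λW, so W = L/λ
W = 8.1/18.4 = 0.4402 hours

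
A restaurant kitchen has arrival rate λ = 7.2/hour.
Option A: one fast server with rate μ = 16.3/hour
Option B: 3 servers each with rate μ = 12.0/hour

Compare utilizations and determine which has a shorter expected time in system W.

Option A: single server μ = 16.3 (M/M/1)
  ρ_A = 7.2/16.3 = 0.4417
  W_A = 1/(μ-λ) = 1/(16.3-7.2) = 1/9.10 = 0.1099

Option B: 3 servers μ = 12.0 (M/M/3)
  ρ_B = λ/(cμ) = 7.2/(3×12.0) = 0.2000
  Offered load a = λ/μ = cρ = 7.2/12.0 = 0.6000
  P₀ = [ Σₙ₌₀^2 aⁿ/n! + a^3/(3!(1-ρ)) ]⁻¹
  Σ = a^0/0! + a^1/1! + a^2/2! = 1.0000 + 0.6000 + 0.1800 = 1.7800
  a^3/(3!(1-ρ)) = 0.2160/(6 × 0.8000) = 0.04500
  P₀ = 1/(1.7800 + 0.04500) = 0.5479
  Lq = P₀·a^3·ρ / (3!(1-ρ)²) = 0.5479 × 0.2160 × 0.2000 / (6 × 0.6400) = 0.006164
  Wq_B = Lq/λ = 0.0061644/7.2 = 0.0008562
  W_B = Wq_B + 1/μ = 0.0008562 + 0.08333 = 0.08419

Since W_B = 0.08419 < W_A = 0.1099, Option B (multiple servers) has the shorter time in system.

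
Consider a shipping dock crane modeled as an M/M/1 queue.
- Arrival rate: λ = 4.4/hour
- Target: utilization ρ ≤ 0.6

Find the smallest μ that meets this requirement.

ρ = λ/μ, so μ = λ/ρ
μ ≥ 4.4/0.6 = 7.3333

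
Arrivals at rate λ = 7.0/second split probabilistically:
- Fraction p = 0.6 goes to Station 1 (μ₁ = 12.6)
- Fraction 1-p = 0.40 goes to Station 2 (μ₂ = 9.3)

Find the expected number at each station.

Effective rates: λ₁ = 7.0×0.6 = 4.2, λ₂ = 7.0×0.40 = 2.8
Station 1: ρ₁ = 4.2/12.6 = 0.33333, L₁ = ρ₁/(1-ρ₁) = 0.33333/(1-0.33333) = 0.5000
Station 2: ρ₂ = 2.8/9.3 = 0.3011, L₂ = ρ₂/(1-ρ₂) = 0.3011/(1-0.3011) = 0.4308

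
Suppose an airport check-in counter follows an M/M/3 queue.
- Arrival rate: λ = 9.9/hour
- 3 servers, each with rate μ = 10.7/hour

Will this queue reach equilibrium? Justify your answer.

Stability requires ρ = λ/(cμ) < 1
ρ = 9.9/(3 × 10.7) = 9.9/32.10 = 0.3084
Since 0.3084 < 1, the system is STABLE.
The servers are busy 30.84% of the time.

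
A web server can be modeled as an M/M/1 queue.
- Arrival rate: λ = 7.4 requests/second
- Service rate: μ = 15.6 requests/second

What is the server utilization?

Server utilization: ρ = λ/μ
ρ = 7.4/15.6 = 0.4744
The server is busy 47.44% of the time.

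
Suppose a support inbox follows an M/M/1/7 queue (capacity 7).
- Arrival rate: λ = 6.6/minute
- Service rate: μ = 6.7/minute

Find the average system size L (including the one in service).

ρ = λ/μ = 6.6/6.7 = 0.985075
P₀ = (1-ρ)/(1-ρ^(K+1)) = (1-0.985075)/(1-0.985075^8) = 0.01492/0.1133 = 0.1317
P_K = P₀×ρ^K = 0.1317 × 0.985075^7 = 0.1317 × 0.9001 = 0.1185
L = ρ[1 - (K+1)ρ^K + Kρ^(K+1)] / [(1-ρ)(1-ρ^(K+1))]
L = 0.985075 × (1 - 8×0.90008823 + 7×0.88665441) / ((1 - 0.985075) × (1 - 0.88665441)) = 3.4211 emails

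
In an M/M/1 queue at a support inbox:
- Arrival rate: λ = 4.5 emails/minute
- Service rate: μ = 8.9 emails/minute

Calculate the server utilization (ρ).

Server utilization: ρ = λ/μ
ρ = 4.5/8.9 = 0.5056
The server is busy 50.56% of the time.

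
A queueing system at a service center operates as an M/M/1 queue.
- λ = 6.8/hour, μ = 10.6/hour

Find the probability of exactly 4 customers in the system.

ρ = λ/μ = 6.8/10.6 = 0.6415
P(n) = (1-ρ)ρⁿ
P(4) = (1-0.6415) × 0.6415^4
P(4) = 0.35850 × 0.16935
P(4) = 0.06071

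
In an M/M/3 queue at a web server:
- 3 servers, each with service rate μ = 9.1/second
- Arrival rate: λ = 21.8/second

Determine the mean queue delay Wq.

Traffic intensity: ρ = λ/(cμ) = 21.8/(3×9.1) = 0.7985
Since ρ = 0.7985 < 1, system is stable.
Offered load a = λ/μ = cρ = 21.8/9.1 = 2.3956
P₀ = [ Σₙ₌₀^2 aⁿ/n! + a^3/(3!(1-ρ)) ]⁻¹
Σ = a^0/0! + a^1/1! + a^2/2! = 1.0000 + 2.3956 + 2.8695 = 6.2651
a^3/(3!(1-ρ)) = 13.7482/(6 × 0.201465) = 11.3735
P₀ = 1/(6.2651 + 11.3735) = 0.05669
Lq = P₀·a^3·ρ / (3!(1-ρ)²) = 0.056694 × 13.7482 × 0.79853 / (6 × 0.040588) = 2.5558
Wq = Lq/λ = 2.5558/21.8 = 0.1172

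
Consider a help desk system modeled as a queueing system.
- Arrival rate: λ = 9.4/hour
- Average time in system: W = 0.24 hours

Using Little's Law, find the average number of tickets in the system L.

Little's Law: L = λW
L = 9.4 × 0.24 = 2.2560 tickets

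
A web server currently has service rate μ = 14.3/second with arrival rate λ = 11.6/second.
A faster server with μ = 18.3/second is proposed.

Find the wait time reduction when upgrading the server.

System 1: ρ₁ = 11.6/14.3 = 0.8112, W₁ = 1/(14.3-11.6) = 0.37037
System 2: ρ₂ = 11.6/18.3 = 0.6339, W₂ = 1/(18.3-11.6) = 0.14925
Improvement: (W₁-W₂)/W₁ = (0.37037-0.14925)/0.37037 = 59.70%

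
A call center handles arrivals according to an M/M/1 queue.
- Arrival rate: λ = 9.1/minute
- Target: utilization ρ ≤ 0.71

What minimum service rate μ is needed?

ρ = λ/μ, so μ = λ/ρ
μ ≥ 9.1/0.71 = 12.8169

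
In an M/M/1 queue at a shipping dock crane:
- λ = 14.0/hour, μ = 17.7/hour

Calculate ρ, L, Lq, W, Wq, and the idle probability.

Step 1: ρ = λ/μ = 14.0/17.7 = 0.7910
Step 2: L = λ/(μ-λ) = 14.0/3.70 = 3.7838
Step 3: Lq = λ²/(μ(μ-λ)) = 196.00/(17.7×3.70) = 2.9928
Step 4: W = 1/(μ-λ) = 1/3.70 = 0.27027
Step 5: Wq = λ/(μ(μ-λ)) = 14.0/(17.7×3.70) = 0.2138
Step 6: P(0) = 1-ρ = 0.2090
Verify: L = λW = 14.0×0.27027 = 3.7838 ✔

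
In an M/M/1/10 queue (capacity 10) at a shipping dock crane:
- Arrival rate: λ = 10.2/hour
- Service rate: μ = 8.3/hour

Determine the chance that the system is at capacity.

ρ = λ/μ = 10.2/8.3 = 1.22892
P₀ = (1-ρ)/(1-ρ^(K+1)) = (1-1.22892)/(1-1.22892^11) = -0.2289/-8.6552 = 0.02645
P_K = P₀×ρ^K = 0.02645 × 1.22892^10 = 0.02645 × 7.8566 = 0.2078
Blocking probability = 20.78%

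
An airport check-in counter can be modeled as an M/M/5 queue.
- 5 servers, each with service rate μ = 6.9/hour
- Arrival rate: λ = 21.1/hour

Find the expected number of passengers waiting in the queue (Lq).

Traffic intensity: ρ = λ/(cμ) = 21.1/(5×6.9) = 0.6116
Since ρ = 0.6116 < 1, system is stable.
Offered load a = λ/μ = cρ = 21.1/6.9 = 3.0580
P₀ = [ Σₙ₌₀^4 aⁿ/n! + a^5/(5!(1-ρ)) ]⁻¹
Σ = a^0/0! + a^1/1! + a^2/2! + a^3/3! + a^4/4! = 1.0000 + 3.0580 + 4.6756 + 4.7659 + 3.6435 = 17.1430
a^5/(5!(1-ρ)) = 267.4033/(120 × 0.388406) = 5.7372
P₀ = 1/(17.1430 + 5.7372) = 0.04371
Lq = P₀·a^5·ρ / (5!(1-ρ)²) = 0.04371 × 267.4033 × 0.6116 / (120 × 0.1509) = 0.3948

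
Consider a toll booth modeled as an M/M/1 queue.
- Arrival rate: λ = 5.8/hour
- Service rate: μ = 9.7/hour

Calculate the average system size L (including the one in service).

ρ = λ/μ = 5.8/9.7 = 0.5979
For M/M/1: L = λ/(μ-λ)
L = 5.8/(9.7-5.8) = 5.8/3.90
L = 1.4872 vehicles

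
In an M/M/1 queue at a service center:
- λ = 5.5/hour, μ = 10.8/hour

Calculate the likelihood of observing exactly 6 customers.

ρ = λ/μ = 5.5/10.8 = 0.50926
P(n) = (1-ρ)ρⁿ
P(6) = (1-0.50926) × 0.50926^6
P(6) = 0.49074 × 0.017444
P(6) = 0.008560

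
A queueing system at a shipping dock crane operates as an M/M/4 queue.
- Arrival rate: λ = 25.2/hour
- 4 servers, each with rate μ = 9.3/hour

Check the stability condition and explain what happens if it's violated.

Stability requires ρ = λ/(cμ) < 1
ρ = 25.2/(4 × 9.3) = 25.2/37.20 = 0.6774
Since 0.6774 < 1, the system is STABLE.
The servers are busy 67.74% of the time.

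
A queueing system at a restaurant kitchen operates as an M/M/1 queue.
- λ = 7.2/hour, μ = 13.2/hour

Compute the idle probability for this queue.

ρ = λ/μ = 7.2/13.2 = 0.5455
P(0) = 1 - ρ = 1 - 0.5455 = 0.4545
The server is idle 45.45% of the time.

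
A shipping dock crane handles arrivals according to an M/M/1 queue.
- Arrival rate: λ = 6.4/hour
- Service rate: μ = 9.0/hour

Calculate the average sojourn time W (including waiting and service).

First, compute utilization: ρ = λ/μ = 6.4/9.0 = 0.7111
For M/M/1: W = 1/(μ-λ)
W = 1/(9.0-6.4) = 1/2.60
W = 0.3846 hours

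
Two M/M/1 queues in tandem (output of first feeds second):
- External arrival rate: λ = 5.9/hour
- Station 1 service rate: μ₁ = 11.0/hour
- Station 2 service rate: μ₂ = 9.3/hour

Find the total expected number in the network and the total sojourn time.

By Jackson's theorem, each station behaves as independent M/M/1.
Station 1: ρ₁ = 5.9/11.0 = 0.5364, L₁ = ρ₁/(1-ρ₁) = λ/(μ₁-λ) = 5.9/5.10 = 1.1569
Station 2: ρ₂ = 5.9/9.3 = 0.6344, L₂ = ρ₂/(1-ρ₂) = λ/(μ₂-λ) = 5.9/3.40 = 1.7353
Total: L = L₁ + L₂ = 1.1569 + 1.7353 = 2.8922
W = L/λ = 2.8922/5.9 = 0.4902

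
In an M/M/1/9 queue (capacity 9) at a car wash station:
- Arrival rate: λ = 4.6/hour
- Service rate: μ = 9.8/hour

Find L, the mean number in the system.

ρ = λ/μ = 4.6/9.8 = 0.46939
P₀ = (1-ρ)/(1-ρ^(K+1)) = (1-0.46939)/(1-0.46939^10) = 0.5306/0.9995 = 0.5309
P_K = P₀×ρ^K = 0.5309 × 0.46939^9 = 0.5309 × 0.001106 = 0.0005872
L = ρ[1 - (K+1)ρ^K + Kρ^(K+1)] / [(1-ρ)(1-ρ^(K+1))]
L = 0.46939 × (1 - 10×0.001106 + 9×0.0005192) / ((1 - 0.46939) × (1 - 0.0005192)) = 0.8794 cars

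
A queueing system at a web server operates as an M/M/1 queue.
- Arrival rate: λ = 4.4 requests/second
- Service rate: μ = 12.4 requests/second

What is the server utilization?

Server utilization: ρ = λ/μ
ρ = 4.4/12.4 = 0.3548
The server is busy 35.48% of the time.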